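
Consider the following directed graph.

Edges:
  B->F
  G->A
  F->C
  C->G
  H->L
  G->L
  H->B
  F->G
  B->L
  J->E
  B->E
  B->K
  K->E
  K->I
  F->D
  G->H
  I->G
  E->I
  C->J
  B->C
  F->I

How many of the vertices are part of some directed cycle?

A vertex is on a directed cycle iff it belongs to a strongly connected component of size ≥ 2 (or has a self-loop).
The vertices on cycles are {B, C, E, F, G, H, I, J, K} — 9 in total.

9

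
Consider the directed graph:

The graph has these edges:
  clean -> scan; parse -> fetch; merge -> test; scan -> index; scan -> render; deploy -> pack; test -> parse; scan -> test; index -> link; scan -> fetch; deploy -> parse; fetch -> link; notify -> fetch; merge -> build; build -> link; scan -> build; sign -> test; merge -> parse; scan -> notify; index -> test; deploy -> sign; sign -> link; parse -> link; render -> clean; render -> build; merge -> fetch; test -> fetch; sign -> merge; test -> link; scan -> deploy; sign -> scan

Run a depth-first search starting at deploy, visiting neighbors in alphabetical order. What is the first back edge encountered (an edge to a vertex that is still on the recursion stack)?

scan→deploy

DFS from deploy (visiting neighbors in alphabetical order); mark gray on enter, black on exit:
deploy gray
  pack gray
  pack black
  parse gray
    fetch gray
      link gray
      link black
    fetch black
    parse→link: link black — skip
  parse black
  sign gray
    sign→link: link black — skip
    merge gray
      build gray
        build→link: link black — skip
      build black
      merge→fetch: fetch black — skip
      merge→parse: parse black — skip
      test gray
        test→fetch: fetch black — skip
        test→link: link black — skip
        test→parse: parse black — skip
      test black
    merge black
    scan gray
      scan→build: build black — skip
      scan→deploy: deploy is gray → back edge
First back edge: scan → deploy.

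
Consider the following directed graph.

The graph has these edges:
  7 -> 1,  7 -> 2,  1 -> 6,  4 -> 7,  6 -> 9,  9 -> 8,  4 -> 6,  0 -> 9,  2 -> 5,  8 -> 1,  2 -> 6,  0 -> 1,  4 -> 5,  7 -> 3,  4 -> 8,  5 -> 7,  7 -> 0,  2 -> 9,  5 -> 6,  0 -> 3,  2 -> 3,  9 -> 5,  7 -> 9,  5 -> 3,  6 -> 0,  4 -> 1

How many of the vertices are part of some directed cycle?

8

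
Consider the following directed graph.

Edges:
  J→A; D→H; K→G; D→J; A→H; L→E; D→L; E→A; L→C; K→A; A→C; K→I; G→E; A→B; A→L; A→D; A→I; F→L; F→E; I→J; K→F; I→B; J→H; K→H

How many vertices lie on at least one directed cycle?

A vertex is on a directed cycle iff it belongs to a strongly connected component of size ≥ 2 (or has a self-loop).
The vertices on cycles are {A, D, E, I, J, L} — 6 in total.

6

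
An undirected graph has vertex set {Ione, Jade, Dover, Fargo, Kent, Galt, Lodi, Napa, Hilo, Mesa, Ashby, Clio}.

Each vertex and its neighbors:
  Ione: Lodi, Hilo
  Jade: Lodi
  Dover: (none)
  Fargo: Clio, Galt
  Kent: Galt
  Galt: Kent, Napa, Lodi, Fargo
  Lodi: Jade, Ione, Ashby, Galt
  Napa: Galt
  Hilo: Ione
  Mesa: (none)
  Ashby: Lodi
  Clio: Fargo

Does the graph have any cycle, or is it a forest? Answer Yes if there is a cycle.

No

DFS, tracking each vertex's parent; an edge to a visited non-parent vertex closes a cycle.
Start from Clio:
visit Clio (parent –)
  visit Fargo (parent Clio)
    Fargo–Clio: parent, skip
    visit Galt (parent Fargo)
      visit Kent (parent Galt)
        Kent–Galt: parent, skip
      visit Napa (parent Galt)
        Napa–Galt: parent, skip
      visit Lodi (parent Galt)
        visit Jade (parent Lodi)
          Jade–Lodi: parent, skip
        visit Ione (parent Lodi)
          Ione–Lodi: parent, skip
          visit Hilo (parent Ione)
            Hilo–Ione: parent, skip
        visit Ashby (parent Lodi)
          Ashby–Lodi: parent, skip
        Lodi–Galt: parent, skip
      Galt–Fargo: parent, skip
visit Dover (parent –)
visit Mesa (parent –)
No non-parent visited neighbor found — the graph is a forest.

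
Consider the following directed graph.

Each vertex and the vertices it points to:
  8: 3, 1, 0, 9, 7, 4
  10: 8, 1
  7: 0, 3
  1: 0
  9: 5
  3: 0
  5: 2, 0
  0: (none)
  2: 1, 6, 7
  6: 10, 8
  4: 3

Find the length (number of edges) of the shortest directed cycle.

5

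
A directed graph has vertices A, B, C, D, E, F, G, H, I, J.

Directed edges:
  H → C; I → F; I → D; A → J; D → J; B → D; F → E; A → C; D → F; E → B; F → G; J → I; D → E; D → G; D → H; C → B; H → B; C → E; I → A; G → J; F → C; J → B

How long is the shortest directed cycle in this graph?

For each vertex v, BFS finds the shortest path from v back to v.
The shortest such closed walk is I → D → J → I, length 3.

3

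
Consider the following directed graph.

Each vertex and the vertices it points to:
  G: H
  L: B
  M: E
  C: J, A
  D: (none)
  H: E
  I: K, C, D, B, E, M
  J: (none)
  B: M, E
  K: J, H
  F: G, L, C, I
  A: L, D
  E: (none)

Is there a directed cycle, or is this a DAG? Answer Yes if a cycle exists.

No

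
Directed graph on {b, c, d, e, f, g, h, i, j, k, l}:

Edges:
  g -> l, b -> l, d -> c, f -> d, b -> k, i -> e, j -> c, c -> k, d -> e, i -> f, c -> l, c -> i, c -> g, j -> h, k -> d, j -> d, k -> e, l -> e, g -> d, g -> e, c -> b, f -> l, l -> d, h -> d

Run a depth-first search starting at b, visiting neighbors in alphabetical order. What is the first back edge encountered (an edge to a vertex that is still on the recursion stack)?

c→b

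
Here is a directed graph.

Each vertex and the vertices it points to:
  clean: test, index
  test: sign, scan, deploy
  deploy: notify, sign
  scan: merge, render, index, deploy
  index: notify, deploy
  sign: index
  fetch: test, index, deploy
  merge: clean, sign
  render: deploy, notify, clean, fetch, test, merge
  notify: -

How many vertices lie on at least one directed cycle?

A vertex is on a directed cycle iff it belongs to a strongly connected component of size ≥ 2 (or has a self-loop).
The vertices on cycles are {scan, sign, test, clean, fetch, index, merge, deploy, render} — 9 in total.

9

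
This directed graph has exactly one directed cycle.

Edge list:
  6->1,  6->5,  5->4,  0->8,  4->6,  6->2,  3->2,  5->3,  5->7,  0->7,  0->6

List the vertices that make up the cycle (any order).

DFS with gray/black marking from 6:
6 gray
  5 gray
    7 gray
    7 black
    3 gray
      2 gray
      2 black
    3 black
    4 gray
      4→6: 6 is gray → back edge
Back edge closes the cycle 6 → 5 → 4 → 6; its vertices are {4, 5, 6}.

4, 5, 6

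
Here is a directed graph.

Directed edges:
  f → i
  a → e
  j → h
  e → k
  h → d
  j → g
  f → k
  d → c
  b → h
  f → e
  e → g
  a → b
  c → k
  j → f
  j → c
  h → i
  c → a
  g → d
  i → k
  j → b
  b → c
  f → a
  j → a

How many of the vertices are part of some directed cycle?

A vertex is on a directed cycle iff it belongs to a strongly connected component of size ≥ 2 (or has a self-loop).
The vertices on cycles are {a, b, c, d, e, g, h} — 7 in total.

7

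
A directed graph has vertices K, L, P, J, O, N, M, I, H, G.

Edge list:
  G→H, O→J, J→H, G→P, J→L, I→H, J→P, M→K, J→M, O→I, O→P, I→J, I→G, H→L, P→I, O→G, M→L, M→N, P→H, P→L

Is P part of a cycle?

P is on a cycle iff P can reach itself via ≥1 edge.
P → I → J → P — yes.

Yes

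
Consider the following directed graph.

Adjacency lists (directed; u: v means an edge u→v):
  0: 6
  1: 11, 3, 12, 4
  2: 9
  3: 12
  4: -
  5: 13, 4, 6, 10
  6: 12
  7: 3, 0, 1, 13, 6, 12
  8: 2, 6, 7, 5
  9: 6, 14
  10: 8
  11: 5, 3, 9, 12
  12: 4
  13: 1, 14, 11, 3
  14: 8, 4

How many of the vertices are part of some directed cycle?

10

A vertex is on a directed cycle iff it belongs to a strongly connected component of size ≥ 2 (or has a self-loop).
The vertices on cycles are {1, 2, 5, 7, 8, 9, 10, 11, 13, 14} — 10 in total.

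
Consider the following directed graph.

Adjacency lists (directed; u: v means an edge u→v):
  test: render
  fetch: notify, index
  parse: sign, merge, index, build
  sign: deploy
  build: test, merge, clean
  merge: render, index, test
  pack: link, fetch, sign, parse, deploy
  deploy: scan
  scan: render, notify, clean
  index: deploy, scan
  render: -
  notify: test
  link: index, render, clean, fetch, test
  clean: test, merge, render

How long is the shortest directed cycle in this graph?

For each vertex v, BFS finds the shortest path from v back to v.
The shortest such closed walk is index → scan → clean → merge → index, length 4.

4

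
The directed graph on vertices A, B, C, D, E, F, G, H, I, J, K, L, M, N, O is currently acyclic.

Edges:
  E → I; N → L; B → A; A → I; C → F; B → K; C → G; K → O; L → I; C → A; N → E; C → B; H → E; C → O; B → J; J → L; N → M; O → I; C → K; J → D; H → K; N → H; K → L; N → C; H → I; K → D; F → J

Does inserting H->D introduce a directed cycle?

No

Adding H→D creates a cycle iff D can already reach H.
Explore from D: no path reaches H. The graph stays acyclic.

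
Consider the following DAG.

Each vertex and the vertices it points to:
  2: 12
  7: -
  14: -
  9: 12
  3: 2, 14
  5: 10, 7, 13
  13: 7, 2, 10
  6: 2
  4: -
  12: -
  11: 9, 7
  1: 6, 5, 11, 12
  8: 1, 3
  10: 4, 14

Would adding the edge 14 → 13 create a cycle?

Adding 14→13 creates a cycle iff 13 can already reach 14.
Path from 13: 13 → 10 → 14.
So 13 → … → 14 → 13 is a cycle.

Yes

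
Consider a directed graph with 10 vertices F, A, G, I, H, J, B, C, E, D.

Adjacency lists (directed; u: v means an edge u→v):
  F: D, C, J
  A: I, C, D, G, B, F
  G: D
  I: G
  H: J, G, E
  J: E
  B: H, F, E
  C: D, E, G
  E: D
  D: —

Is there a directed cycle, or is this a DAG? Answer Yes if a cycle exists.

DFS with white/gray/black marking, starting from A:
A gray
  I gray
    G gray
      D gray
      D black
    G black
  I black
  C gray
    C→D: D black — skip
    E gray
      E→D: D black — skip
    E black
    C→G: G black — skip
  C black
  A→D: D black — skip
  A→G: G black — skip
  B gray
    H gray
      J gray
        J→E: E black — skip
      J black
      H→G: G black — skip
      H→E: E black — skip
    H black
    F gray
      F→D: D black — skip
      F→C: C black — skip
      F→J: J black — skip
    F black
    B→E: E black — skip
  B black
  A→F: F black — skip
A black
Every edge goes to a white or black vertex — no back edge, so the graph is acyclic.

No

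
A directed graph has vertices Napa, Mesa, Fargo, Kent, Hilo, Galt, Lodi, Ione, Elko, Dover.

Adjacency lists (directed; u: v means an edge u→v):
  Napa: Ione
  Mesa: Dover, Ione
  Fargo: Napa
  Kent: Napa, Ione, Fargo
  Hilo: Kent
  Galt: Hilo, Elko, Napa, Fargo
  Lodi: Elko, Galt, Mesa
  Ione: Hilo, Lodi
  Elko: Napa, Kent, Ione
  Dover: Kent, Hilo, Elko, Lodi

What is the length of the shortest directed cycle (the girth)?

For each vertex v, BFS finds the shortest path from v back to v.
The shortest such closed walk is Mesa → Ione → Lodi → Mesa, length 3.

3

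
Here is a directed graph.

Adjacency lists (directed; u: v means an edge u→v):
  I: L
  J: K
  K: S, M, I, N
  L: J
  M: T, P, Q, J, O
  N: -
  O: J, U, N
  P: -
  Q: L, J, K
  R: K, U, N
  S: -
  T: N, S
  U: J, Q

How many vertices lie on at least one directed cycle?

A vertex is on a directed cycle iff it belongs to a strongly connected component of size ≥ 2 (or has a self-loop).
The vertices on cycles are {I, J, K, L, M, O, Q, U} — 8 in total.

8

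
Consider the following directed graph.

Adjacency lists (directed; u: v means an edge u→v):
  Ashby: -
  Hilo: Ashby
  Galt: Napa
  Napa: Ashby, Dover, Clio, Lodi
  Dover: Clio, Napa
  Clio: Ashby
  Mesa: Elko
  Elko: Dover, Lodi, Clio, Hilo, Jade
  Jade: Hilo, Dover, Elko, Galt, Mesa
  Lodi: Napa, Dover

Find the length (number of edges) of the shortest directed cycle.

For each vertex v, BFS finds the shortest path from v back to v.
The shortest such closed walk is Jade → Elko → Jade, length 2.

2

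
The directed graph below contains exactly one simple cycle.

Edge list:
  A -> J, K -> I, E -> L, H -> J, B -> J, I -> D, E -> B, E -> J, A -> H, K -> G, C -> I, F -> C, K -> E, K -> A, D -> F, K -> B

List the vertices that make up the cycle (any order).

C, D, F, I

DFS with gray/black marking from I:
I gray
  D gray
    F gray
      C gray
        C→I: I is gray → back edge
Back edge closes the cycle I → D → F → C → I; its vertices are {C, D, F, I}.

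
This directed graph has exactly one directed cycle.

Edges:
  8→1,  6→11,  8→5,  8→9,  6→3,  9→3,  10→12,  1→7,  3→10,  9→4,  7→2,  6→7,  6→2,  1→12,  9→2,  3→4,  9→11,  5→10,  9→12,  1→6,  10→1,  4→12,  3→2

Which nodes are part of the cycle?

1, 3, 6, 10

DFS with gray/black marking from 1:
1 gray
  6 gray
    3 gray
      10 gray
        12 gray
        12 black
        10→1: 1 is gray → back edge
Back edge closes the cycle 1 → 6 → 3 → 10 → 1; its vertices are {1, 3, 6, 10}.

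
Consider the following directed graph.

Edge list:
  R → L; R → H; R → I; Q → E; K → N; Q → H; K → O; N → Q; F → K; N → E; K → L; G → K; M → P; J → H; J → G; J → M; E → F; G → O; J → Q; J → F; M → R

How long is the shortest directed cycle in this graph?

4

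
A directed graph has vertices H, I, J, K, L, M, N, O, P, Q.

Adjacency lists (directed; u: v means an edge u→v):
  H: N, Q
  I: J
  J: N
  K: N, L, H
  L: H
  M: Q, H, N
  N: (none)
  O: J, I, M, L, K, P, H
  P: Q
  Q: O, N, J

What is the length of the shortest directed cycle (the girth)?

3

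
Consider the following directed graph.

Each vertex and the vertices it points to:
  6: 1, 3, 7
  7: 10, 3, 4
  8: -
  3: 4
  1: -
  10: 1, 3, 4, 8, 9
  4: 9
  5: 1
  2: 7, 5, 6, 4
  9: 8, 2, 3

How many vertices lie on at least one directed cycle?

A vertex is on a directed cycle iff it belongs to a strongly connected component of size ≥ 2 (or has a self-loop).
The vertices on cycles are {2, 3, 4, 6, 7, 9, 10} — 7 in total.

7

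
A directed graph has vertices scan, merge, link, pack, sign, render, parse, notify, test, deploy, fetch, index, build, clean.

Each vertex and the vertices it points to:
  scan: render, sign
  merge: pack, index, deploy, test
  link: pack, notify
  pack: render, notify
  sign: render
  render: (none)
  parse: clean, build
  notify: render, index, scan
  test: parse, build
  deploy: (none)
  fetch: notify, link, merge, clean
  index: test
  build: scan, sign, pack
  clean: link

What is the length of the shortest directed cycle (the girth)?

For each vertex v, BFS finds the shortest path from v back to v.
The shortest such closed walk is index → test → build → pack → notify → index, length 5.

5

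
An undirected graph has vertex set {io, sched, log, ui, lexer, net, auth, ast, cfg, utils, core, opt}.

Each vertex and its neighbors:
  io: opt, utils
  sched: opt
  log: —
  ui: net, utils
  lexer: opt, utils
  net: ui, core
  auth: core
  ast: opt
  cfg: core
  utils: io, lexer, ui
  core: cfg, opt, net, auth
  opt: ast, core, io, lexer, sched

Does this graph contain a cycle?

Yes

DFS, tracking each vertex's parent; an edge to a visited non-parent vertex closes a cycle.
Start from log:
visit log (parent –)
visit io (parent –)
  visit opt (parent io)
    visit ast (parent opt)
      ast–opt: parent, skip
    visit core (parent opt)
      visit cfg (parent core)
        cfg–core: parent, skip
      core–opt: parent, skip
      visit net (parent core)
        visit ui (parent net)
          ui–net: parent, skip
          visit utils (parent ui)
            utils–io: io visited and ≠ parent → cycle
Cycle: io – opt – core – net – ui – utils – io.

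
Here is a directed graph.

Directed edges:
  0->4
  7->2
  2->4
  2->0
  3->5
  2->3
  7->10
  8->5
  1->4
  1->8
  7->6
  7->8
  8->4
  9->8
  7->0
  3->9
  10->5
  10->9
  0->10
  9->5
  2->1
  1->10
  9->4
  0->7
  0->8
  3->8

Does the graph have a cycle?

Yes

DFS with white/gray/black marking, starting from 1:
1 gray
  4 gray
  4 black
  8 gray
    5 gray
    5 black
    8→4: 4 black — skip
  8 black
  10 gray
    9 gray
      9→5: 5 black — skip
      9→8: 8 black — skip
      9→4: 4 black — skip
    9 black
    10→5: 5 black — skip
  10 black
1 black
0 gray
  0→8: 8 black — skip
  7 gray
    6 gray
    6 black
    7→0: 0 is gray → back edge
Back edge found, so a cycle exists: 0 → 7 → 0.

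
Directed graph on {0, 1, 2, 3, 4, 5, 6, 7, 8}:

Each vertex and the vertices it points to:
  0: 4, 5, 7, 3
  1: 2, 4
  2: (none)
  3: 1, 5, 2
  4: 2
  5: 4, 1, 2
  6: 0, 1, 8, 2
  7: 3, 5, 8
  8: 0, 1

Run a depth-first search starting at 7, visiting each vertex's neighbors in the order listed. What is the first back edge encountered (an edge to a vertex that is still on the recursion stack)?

DFS from 7 (visiting each vertex's neighbors in the order listed); mark gray on enter, black on exit:
7 gray
  3 gray
    1 gray
      2 gray
      2 black
      4 gray
        4→2: 2 black — skip
      4 black
    1 black
    5 gray
      5→4: 4 black — skip
      5→1: 1 black — skip
      5→2: 2 black — skip
    5 black
    3→2: 2 black — skip
  3 black
  7→5: 5 black — skip
  8 gray
    0 gray
      0→4: 4 black — skip
      0→5: 5 black — skip
      0→7: 7 is gray → back edge
First back edge: 0 → 7.

0→7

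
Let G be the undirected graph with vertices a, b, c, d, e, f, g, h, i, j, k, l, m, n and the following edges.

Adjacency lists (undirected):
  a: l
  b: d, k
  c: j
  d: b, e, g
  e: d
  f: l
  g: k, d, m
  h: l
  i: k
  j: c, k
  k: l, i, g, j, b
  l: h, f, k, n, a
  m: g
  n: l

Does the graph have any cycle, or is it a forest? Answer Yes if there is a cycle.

Yes

DFS, tracking each vertex's parent; an edge to a visited non-parent vertex closes a cycle.
Start from m:
visit m (parent –)
  visit g (parent m)
    visit k (parent g)
      visit l (parent k)
        visit h (parent l)
          h–l: parent, skip
        visit f (parent l)
          f–l: parent, skip
        l–k: parent, skip
        visit n (parent l)
          n–l: parent, skip
        visit a (parent l)
          a–l: parent, skip
      visit i (parent k)
        i–k: parent, skip
      k–g: parent, skip
      visit j (parent k)
        visit c (parent j)
          c–j: parent, skip
        j–k: parent, skip
      visit b (parent k)
        visit d (parent b)
          d–b: parent, skip
          visit e (parent d)
            e–d: parent, skip
          d–g: g visited and ≠ parent → cycle
Cycle: g – k – b – d – g.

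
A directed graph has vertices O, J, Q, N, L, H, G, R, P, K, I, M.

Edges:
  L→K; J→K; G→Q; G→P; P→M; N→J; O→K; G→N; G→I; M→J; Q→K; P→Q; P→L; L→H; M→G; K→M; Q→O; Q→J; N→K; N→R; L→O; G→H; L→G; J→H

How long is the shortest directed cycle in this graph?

3

For each vertex v, BFS finds the shortest path from v back to v.
The shortest such closed walk is G → P → L → G, length 3.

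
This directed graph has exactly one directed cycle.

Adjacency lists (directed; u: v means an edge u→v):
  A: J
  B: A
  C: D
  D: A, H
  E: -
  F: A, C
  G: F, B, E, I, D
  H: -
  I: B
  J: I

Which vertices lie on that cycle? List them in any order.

A, B, I, J

DFS with gray/black marking from B:
B gray
  A gray
    J gray
      I gray
        I→B: B is gray → back edge
Back edge closes the cycle B → A → J → I → B; its vertices are {A, B, I, J}.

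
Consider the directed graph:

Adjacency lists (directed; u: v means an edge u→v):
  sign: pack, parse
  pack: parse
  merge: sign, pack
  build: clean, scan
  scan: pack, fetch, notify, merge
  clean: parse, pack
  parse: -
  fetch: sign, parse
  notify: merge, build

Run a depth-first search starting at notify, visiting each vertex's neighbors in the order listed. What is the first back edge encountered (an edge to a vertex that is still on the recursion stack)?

scan→notify

DFS from notify (visiting each vertex's neighbors in the order listed); mark gray on enter, black on exit:
notify gray
  merge gray
    sign gray
      pack gray
        parse gray
        parse black
      pack black
      sign→parse: parse black — skip
    sign black
    merge→pack: pack black — skip
  merge black
  build gray
    clean gray
      clean→parse: parse black — skip
      clean→pack: pack black — skip
    clean black
    scan gray
      scan→pack: pack black — skip
      fetch gray
        fetch→sign: sign black — skip
        fetch→parse: parse black — skip
      fetch black
      scan→notify: notify is gray → back edge
First back edge: scan → notify.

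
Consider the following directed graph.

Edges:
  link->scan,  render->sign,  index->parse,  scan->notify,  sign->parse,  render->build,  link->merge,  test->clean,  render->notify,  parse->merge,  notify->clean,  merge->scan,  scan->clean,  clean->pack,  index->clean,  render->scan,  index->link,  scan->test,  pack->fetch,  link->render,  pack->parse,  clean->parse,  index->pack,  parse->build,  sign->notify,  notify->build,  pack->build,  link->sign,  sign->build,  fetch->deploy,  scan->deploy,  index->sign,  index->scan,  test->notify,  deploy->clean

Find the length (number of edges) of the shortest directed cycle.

4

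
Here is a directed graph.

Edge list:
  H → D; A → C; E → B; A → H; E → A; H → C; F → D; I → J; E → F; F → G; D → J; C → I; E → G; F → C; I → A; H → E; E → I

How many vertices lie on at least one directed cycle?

6

A vertex is on a directed cycle iff it belongs to a strongly connected component of size ≥ 2 (or has a self-loop).
The vertices on cycles are {A, C, E, F, H, I} — 6 in total.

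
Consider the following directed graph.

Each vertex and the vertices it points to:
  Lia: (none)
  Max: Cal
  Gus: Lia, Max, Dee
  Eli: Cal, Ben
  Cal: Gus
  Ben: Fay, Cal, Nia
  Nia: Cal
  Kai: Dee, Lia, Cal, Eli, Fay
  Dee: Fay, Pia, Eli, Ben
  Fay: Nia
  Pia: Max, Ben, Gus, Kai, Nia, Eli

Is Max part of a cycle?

Max is on a cycle iff Max can reach itself via ≥1 edge.
Max → Cal → Gus → Max — yes.

Yes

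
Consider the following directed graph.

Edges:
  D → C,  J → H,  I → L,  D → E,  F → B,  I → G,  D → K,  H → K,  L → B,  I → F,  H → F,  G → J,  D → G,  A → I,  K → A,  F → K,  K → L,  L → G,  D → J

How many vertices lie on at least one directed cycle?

8

A vertex is on a directed cycle iff it belongs to a strongly connected component of size ≥ 2 (or has a self-loop).
The vertices on cycles are {A, F, G, H, I, J, K, L} — 8 in total.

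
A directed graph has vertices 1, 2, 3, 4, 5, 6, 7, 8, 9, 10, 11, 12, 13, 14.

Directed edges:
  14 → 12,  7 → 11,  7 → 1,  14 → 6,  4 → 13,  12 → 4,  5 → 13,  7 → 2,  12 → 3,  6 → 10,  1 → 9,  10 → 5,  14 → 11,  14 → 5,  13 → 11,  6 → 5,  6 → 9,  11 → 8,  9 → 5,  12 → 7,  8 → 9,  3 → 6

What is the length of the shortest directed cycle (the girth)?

For each vertex v, BFS finds the shortest path from v back to v.
The shortest such closed walk is 13 → 11 → 8 → 9 → 5 → 13, length 5.

5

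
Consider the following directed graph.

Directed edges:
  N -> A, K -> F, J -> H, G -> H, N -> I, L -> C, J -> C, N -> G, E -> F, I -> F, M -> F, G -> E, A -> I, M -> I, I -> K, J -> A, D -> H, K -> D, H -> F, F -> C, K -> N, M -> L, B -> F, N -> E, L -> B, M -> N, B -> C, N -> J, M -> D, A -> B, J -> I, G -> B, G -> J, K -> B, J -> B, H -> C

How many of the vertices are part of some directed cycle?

A vertex is on a directed cycle iff it belongs to a strongly connected component of size ≥ 2 (or has a self-loop).
The vertices on cycles are {A, G, I, J, K, N} — 6 in total.

6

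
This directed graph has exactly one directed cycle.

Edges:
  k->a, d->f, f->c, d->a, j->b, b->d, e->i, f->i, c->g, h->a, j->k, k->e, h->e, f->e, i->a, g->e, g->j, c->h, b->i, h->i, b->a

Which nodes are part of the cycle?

b, c, d, f, g, j

DFS with gray/black marking from j:
j gray
  b gray
    a gray
    a black
    i gray
      i→a: a black — skip
    i black
    d gray
      d→a: a black — skip
      f gray
        f→i: i black — skip
        e gray
          e→i: i black — skip
        e black
        c gray
          g gray
            g→j: j is gray → back edge
Back edge closes the cycle j → b → d → f → c → g → j; its vertices are {b, c, d, f, g, j}.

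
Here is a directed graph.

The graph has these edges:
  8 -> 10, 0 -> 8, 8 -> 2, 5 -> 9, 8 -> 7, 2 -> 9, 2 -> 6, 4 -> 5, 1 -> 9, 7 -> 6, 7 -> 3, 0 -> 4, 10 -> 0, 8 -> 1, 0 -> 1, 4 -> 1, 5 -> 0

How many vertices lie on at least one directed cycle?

A vertex is on a directed cycle iff it belongs to a strongly connected component of size ≥ 2 (or has a self-loop).
The vertices on cycles are {0, 4, 5, 8, 10} — 5 in total.

5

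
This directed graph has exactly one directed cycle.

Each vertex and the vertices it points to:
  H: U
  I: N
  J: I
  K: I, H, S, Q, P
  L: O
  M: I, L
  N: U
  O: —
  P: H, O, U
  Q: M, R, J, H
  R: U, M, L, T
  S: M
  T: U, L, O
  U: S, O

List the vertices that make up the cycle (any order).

I, M, N, S, U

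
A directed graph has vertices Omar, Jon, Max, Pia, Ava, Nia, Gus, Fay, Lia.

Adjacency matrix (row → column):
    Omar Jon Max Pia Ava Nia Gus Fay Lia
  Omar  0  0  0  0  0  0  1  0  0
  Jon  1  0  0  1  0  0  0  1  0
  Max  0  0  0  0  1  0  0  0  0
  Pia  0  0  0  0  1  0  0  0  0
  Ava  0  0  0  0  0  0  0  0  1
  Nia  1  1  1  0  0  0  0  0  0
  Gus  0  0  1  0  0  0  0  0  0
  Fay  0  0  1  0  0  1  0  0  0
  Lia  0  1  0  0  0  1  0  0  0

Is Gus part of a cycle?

Yes

Gus is on a cycle iff Gus can reach itself via ≥1 edge.
Gus → Max → Ava → Lia → Nia → Omar → Gus — yes.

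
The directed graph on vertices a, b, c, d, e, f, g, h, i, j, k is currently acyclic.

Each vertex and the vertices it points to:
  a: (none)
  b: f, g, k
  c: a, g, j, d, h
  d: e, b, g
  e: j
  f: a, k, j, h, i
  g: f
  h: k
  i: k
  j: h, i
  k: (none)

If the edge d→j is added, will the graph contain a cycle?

Adding d→j creates a cycle iff j can already reach d.
Explore from j: no path reaches d. The graph stays acyclic.

No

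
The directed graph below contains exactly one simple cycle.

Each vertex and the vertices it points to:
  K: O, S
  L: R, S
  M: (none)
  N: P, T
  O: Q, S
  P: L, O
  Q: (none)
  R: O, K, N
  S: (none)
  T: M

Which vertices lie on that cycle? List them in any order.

L, N, P, R

DFS with gray/black marking from L:
L gray
  R gray
    O gray
      Q gray
      Q black
      S gray
      S black
    O black
    K gray
      K→O: O black — skip
      K→S: S black — skip
    K black
    N gray
      P gray
        P→L: L is gray → back edge
Back edge closes the cycle L → R → N → P → L; its vertices are {L, N, P, R}.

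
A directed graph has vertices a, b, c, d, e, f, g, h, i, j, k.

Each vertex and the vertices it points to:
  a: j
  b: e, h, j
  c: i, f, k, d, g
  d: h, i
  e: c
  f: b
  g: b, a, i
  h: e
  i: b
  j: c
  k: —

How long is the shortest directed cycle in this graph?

4

For each vertex v, BFS finds the shortest path from v back to v.
The shortest such closed walk is j → c → i → b → j, length 4.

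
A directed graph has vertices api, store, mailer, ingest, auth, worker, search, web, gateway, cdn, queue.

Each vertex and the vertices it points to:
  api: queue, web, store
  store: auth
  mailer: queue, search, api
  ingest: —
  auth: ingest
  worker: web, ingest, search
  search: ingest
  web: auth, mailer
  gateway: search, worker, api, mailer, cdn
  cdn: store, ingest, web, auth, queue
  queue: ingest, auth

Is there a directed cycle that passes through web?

Yes

web is on a cycle iff web can reach itself via ≥1 edge.
web → mailer → api → web — yes.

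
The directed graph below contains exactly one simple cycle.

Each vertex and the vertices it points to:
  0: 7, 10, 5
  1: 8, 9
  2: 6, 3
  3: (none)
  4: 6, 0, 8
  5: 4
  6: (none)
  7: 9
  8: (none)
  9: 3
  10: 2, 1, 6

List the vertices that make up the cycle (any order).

DFS with gray/black marking from 0:
0 gray
  7 gray
    9 gray
      3 gray
      3 black
    9 black
  7 black
  10 gray
    2 gray
      6 gray
      6 black
      2→3: 3 black — skip
    2 black
    1 gray
      8 gray
      8 black
      1→9: 9 black — skip
    1 black
    10→6: 6 black — skip
  10 black
  5 gray
    4 gray
      4→6: 6 black — skip
      4→0: 0 is gray → back edge
Back edge closes the cycle 0 → 5 → 4 → 0; its vertices are {0, 4, 5}.

0, 4, 5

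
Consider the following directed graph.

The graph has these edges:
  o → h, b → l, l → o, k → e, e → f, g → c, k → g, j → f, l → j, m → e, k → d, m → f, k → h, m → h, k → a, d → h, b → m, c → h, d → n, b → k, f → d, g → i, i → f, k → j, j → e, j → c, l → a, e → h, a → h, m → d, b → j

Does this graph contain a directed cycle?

DFS with white/gray/black marking, starting from c:
c gray
  h gray
  h black
c black
a gray
  a→h: h black — skip
a black
b gray
  k gray
    k→h: h black — skip
    k→a: a black — skip
    e gray
      f gray
        d gray
          n gray
          n black
          d→h: h black — skip
        d black
      f black
      e→h: h black — skip
    e black
    j gray
      j→f: f black — skip
      j→c: c black — skip
      j→e: e black — skip
    j black
    g gray
      i gray
        i→f: f black — skip
      i black
      g→c: c black — skip
    g black
    k→d: d black — skip
  k black
  b→j: j black — skip
  l gray
    o gray
      o→h: h black — skip
    o black
    l→a: a black — skip
    l→j: j black — skip
  l black
  m gray
    m→e: e black — skip
    m→f: f black — skip
    m→h: h black — skip
    m→d: d black — skip
  m black
b black
Every edge goes to a white or black vertex — no back edge, so the graph is acyclic.

No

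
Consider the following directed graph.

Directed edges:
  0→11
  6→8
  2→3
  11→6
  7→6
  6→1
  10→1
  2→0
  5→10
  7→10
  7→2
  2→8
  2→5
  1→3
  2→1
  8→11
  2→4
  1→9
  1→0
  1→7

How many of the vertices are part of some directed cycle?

A vertex is on a directed cycle iff it belongs to a strongly connected component of size ≥ 2 (or has a self-loop).
The vertices on cycles are {0, 1, 2, 5, 6, 7, 8, 10, 11} — 9 in total.

9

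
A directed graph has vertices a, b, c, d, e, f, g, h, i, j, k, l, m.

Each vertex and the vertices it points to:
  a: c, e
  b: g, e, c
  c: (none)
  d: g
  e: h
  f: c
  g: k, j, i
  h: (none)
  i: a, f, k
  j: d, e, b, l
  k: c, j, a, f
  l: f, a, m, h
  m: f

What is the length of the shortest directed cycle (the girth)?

3

For each vertex v, BFS finds the shortest path from v back to v.
The shortest such closed walk is j → b → g → j, length 3.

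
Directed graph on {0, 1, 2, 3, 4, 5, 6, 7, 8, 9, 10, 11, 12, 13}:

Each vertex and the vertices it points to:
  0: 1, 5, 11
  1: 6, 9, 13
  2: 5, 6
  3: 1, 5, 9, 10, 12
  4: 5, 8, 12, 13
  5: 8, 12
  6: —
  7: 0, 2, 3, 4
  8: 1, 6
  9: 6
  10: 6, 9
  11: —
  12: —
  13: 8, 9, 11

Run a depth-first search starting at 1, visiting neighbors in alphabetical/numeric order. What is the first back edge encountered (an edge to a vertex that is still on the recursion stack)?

8→1

DFS from 1 (visiting neighbors in alphabetical/numeric order); mark gray on enter, black on exit:
1 gray
  6 gray
  6 black
  9 gray
    9→6: 6 black — skip
  9 black
  13 gray
    8 gray
      8→1: 1 is gray → back edge
First back edge: 8 → 1.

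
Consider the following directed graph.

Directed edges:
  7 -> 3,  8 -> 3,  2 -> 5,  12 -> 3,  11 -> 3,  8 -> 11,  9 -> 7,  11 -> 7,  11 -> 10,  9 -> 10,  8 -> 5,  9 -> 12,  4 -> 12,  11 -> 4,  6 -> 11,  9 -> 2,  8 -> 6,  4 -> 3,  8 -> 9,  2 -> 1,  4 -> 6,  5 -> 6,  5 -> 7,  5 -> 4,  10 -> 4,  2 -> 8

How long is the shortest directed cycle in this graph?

3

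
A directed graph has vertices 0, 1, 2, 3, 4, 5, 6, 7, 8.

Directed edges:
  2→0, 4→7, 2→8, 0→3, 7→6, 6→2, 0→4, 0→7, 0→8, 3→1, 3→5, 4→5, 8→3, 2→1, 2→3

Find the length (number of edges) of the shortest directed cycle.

4

For each vertex v, BFS finds the shortest path from v back to v.
The shortest such closed walk is 2 → 0 → 7 → 6 → 2, length 4.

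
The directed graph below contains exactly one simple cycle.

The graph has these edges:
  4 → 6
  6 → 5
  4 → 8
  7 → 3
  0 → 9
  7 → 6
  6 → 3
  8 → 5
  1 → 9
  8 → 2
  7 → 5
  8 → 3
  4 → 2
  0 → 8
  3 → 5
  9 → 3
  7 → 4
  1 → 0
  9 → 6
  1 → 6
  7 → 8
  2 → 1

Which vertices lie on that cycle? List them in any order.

0, 1, 2, 8

DFS with gray/black marking from 2:
2 gray
  1 gray
    6 gray
      3 gray
        5 gray
        5 black
      3 black
      6→5: 5 black — skip
    6 black
    0 gray
      9 gray
        9→3: 3 black — skip
        9→6: 6 black — skip
      9 black
      8 gray
        8→5: 5 black — skip
        8→3: 3 black — skip
        8→2: 2 is gray → back edge
Back edge closes the cycle 2 → 1 → 0 → 8 → 2; its vertices are {0, 1, 2, 8}.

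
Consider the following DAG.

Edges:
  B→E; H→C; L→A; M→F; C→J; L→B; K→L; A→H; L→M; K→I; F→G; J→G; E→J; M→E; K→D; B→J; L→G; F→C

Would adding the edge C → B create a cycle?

No

Adding C→B creates a cycle iff B can already reach C.
Explore from B: no path reaches C. The graph stays acyclic.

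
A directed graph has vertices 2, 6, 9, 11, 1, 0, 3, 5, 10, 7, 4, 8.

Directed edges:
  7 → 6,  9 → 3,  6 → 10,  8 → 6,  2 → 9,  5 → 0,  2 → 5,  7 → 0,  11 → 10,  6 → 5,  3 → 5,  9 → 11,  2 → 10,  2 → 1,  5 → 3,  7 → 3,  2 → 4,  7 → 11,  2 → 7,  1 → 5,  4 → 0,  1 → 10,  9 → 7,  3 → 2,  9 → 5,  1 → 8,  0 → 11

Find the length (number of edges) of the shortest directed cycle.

2

For each vertex v, BFS finds the shortest path from v back to v.
The shortest such closed walk is 3 → 5 → 3, length 2.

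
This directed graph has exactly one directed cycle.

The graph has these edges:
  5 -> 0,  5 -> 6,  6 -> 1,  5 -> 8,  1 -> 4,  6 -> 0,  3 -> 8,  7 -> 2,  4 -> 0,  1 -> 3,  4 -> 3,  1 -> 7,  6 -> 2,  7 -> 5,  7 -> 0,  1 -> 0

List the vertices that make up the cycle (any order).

1, 5, 6, 7

DFS with gray/black marking from 6:
6 gray
  2 gray
  2 black
  1 gray
    0 gray
    0 black
    3 gray
      8 gray
      8 black
    3 black
    4 gray
      4→0: 0 black — skip
      4→3: 3 black — skip
    4 black
    7 gray
      5 gray
        5→6: 6 is gray → back edge
Back edge closes the cycle 6 → 1 → 7 → 5 → 6; its vertices are {1, 5, 6, 7}.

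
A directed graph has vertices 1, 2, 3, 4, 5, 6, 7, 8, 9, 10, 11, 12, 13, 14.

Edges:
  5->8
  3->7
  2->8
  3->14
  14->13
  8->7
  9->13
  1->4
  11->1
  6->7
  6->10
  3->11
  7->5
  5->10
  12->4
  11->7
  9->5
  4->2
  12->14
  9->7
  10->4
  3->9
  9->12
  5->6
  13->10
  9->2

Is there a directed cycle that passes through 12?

No

12 lies on a cycle iff there is a path from 12 back to itself.
Exploring from 12, it never reaches itself; equivalently, its strongly connected component is a singleton.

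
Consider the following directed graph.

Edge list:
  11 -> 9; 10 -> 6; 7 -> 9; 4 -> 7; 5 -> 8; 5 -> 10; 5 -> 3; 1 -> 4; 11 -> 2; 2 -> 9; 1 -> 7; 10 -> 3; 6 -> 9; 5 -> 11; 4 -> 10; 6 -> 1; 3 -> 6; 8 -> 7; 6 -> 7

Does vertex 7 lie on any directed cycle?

7 lies on a cycle iff there is a path from 7 back to itself.
Exploring from 7, it never reaches itself; equivalently, its strongly connected component is a singleton.

No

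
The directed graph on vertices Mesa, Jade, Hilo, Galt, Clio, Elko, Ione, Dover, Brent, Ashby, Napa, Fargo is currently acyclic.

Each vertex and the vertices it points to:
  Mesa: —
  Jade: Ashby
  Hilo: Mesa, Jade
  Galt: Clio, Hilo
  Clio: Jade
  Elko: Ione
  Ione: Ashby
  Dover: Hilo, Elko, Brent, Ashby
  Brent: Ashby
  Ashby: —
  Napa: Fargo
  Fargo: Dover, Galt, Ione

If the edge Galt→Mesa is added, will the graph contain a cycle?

Adding Galt→Mesa creates a cycle iff Mesa can already reach Galt.
Explore from Mesa: no path reaches Galt. The graph stays acyclic.

No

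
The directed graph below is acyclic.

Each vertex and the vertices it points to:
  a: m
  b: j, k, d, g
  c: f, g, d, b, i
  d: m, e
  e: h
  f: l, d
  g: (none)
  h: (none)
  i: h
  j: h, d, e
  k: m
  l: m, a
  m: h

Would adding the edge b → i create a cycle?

No

Adding b→i creates a cycle iff i can already reach b.
Explore from i: no path reaches b. The graph stays acyclic.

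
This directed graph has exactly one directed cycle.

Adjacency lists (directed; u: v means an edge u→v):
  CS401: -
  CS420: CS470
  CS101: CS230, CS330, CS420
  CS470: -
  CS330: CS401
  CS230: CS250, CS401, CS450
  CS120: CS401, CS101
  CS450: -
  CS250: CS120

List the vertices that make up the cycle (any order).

CS101, CS120, CS230, CS250

DFS with gray/black marking from CS101:
CS101 gray
  CS230 gray
    CS250 gray
      CS120 gray
        CS401 gray
        CS401 black
        CS120→CS101: CS101 is gray → back edge
Back edge closes the cycle CS101 → CS230 → CS250 → CS120 → CS101; its vertices are {CS101, CS120, CS230, CS250}.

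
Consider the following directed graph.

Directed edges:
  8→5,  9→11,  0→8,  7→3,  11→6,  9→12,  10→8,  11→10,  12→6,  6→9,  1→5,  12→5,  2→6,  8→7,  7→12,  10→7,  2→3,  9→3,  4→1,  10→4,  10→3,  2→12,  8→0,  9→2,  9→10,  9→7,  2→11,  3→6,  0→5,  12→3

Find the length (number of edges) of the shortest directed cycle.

2

For each vertex v, BFS finds the shortest path from v back to v.
The shortest such closed walk is 8 → 0 → 8, length 2.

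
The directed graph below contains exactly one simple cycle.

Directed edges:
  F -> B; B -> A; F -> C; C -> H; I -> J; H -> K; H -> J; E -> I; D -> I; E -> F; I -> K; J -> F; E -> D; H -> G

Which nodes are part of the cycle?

C, F, H, J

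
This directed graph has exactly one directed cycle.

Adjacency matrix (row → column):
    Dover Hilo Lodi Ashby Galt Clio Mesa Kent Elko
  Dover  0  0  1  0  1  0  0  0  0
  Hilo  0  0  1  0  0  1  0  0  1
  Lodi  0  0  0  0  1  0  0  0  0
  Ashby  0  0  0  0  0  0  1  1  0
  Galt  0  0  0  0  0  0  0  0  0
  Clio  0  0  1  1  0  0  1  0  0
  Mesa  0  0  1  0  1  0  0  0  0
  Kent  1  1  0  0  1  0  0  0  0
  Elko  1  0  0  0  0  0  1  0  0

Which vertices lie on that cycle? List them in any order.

DFS with gray/black marking from Hilo:
Hilo gray
  Clio gray
    Mesa gray
      Lodi gray
        Galt gray
        Galt black
      Lodi black
      Mesa→Galt: Galt black — skip
    Mesa black
    Clio→Lodi: Lodi black — skip
    Ashby gray
      Ashby→Mesa: Mesa black — skip
      Kent gray
        Kent→Hilo: Hilo is gray → back edge
Back edge closes the cycle Hilo → Clio → Ashby → Kent → Hilo; its vertices are {Clio, Hilo, Kent, Ashby}.

Clio, Hilo, Kent, Ashby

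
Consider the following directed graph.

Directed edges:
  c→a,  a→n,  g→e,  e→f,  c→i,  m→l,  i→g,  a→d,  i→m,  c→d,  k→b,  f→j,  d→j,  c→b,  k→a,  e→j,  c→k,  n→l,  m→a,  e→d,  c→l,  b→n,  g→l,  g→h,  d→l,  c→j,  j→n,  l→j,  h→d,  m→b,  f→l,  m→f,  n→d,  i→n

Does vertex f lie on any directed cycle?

f lies on a cycle iff there is a path from f back to itself.
Exploring from f, it never reaches itself; equivalently, its strongly connected component is a singleton.

No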